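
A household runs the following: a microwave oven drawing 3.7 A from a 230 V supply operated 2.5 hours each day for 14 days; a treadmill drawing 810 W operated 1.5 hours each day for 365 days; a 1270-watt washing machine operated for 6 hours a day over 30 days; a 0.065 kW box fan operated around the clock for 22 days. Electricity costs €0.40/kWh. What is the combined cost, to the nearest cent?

€294.47

microwave oven: Power = 3.7 A × 230 V = 851 W = 0.851 kW
microwave oven: Runtime = 2.5 h/day × 14 days = 35 h
microwave oven: 0.851 kW × 35 h = 29.785 kWh
treadmill: Runtime = 1.5 h/day × 365 days = 547.5 h
treadmill: 0.81 kW × 547.5 h = 443.475 kWh
washing machine: Runtime = 6 h/day × 30 days = 180 h
washing machine: 1.27 kW × 180 h = 228.6 kWh
box fan: Runtime = 24 h × 22 = 528 h
box fan: 0.065 kW × 528 h = 34.32 kWh
Total energy = 736.18 kWh
Cost = 736.18 × €0.40 = €294.47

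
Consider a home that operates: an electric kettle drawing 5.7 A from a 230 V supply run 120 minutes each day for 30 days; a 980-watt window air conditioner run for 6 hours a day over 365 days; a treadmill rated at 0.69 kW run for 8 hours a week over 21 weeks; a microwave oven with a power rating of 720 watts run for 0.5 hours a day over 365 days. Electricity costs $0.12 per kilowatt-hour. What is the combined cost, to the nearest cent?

$296.66

electric kettle: Power = 5.7 A × 230 V = 1311 W = 1.311 kW
electric kettle: Runtime = 120 min × 30 = 3600 min = 60 h
electric kettle: 1.311 kW × 60 h = 78.66 kWh
window air conditioner: Runtime = 6 h/day × 365 days = 2190 h
window air conditioner: 0.98 kW × 2190 h = 2146.2 kWh
treadmill: Runtime = 8 h/week × 21 weeks = 168 h
treadmill: 0.69 kW × 168 h = 115.92 kWh
microwave oven: Runtime = 0.5 h/day × 365 days = 182.5 h
microwave oven: 0.72 kW × 182.5 h = 131.4 kWh
Total energy = 2472.18 kWh
Cost = 2472.18 × $0.12 = $296.66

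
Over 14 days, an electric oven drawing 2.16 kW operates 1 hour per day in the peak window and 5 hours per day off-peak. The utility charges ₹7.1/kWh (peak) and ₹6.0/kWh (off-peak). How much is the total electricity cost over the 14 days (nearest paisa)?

₹1121.90

Peak energy = 2.16 kW × 1 h × 14 = 30.24 kWh
Off-peak energy = 2.16 kW × 5 h × 14 = 151.2 kWh
Cost = 30.24 × ₹7.1 + 151.2 × ₹6.0 = ₹214.704 + ₹907.2 = ₹1121.90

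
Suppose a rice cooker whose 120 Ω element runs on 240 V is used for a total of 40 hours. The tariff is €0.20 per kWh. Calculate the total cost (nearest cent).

Power = V²/R = 240²/120 = 480 W = 0.48 kW
Energy = 0.48 kW × 40 h = 19.2 kWh
Cost = 19.2 kWh × €0.20/kWh = €3.84

€3.84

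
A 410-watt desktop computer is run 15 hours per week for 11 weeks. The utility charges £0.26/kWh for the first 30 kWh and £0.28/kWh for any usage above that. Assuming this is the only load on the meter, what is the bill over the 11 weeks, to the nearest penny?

£18.34

Runtime = 15 h/week × 11 weeks = 165 h
Energy = 0.41 kW × 165 h = 67.65 kWh
Tier 1 (0–30 kWh): 30 × £0.26 = £7.8
Above 30 kWh: 37.65 × £0.28 = £10.542
Bill = £18.34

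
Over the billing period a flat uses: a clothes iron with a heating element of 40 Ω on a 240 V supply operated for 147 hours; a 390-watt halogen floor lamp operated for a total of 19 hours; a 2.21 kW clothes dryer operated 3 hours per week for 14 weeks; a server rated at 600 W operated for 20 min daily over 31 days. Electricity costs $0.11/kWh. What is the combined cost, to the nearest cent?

clothes iron: Power = V²/R = 240²/40 = 1440 W = 1.44 kW
clothes iron: 1.44 kW × 147 h = 211.68 kWh
halogen floor lamp: 0.39 kW × 19 h = 7.41 kWh
clothes dryer: Runtime = 3 h/week × 14 weeks = 42 h
clothes dryer: 2.21 kW × 42 h = 92.82 kWh
server: Runtime = 20 min × 31 = 620 min = 10.333333… h
server: 0.6 kW × 10.333333… h = 6.2 kWh
Total energy = 318.11 kWh
Cost = 318.11 × $0.11 = $34.99

$34.99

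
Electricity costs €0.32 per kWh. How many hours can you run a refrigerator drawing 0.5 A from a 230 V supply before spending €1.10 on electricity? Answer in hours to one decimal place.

Power = 0.5 A × 230 V = 115 W = 0.115 kW
Energy available = €1.10 ÷ €0.32/kWh = 3.4375 kWh
Hours = 3.4375 kWh ÷ 0.115 kW = 29.9 h

29.9 h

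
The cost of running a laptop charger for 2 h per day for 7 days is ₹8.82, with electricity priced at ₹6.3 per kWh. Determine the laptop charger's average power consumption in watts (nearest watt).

Energy = ₹8.82 ÷ ₹6.3/kWh = 1.4 kWh
Runtime = 2 h/day × 7 days = 14 h
Power = 1.4 kWh ÷ 14 h = 0.1 kW = 100 W

100 W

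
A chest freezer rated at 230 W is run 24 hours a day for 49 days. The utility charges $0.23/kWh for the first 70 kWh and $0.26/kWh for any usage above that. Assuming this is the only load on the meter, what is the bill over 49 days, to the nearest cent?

Runtime = 24 h × 49 = 1176 h
Energy = 0.23 kW × 1176 h = 270.48 kWh
Tier 1 (0–70 kWh): 70 × $0.23 = $16.1
Above 70 kWh: 200.48 × $0.26 = $52.1248
Bill = $68.22

$68.22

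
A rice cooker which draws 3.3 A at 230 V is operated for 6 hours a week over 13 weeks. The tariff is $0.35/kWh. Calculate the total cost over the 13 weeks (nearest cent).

$20.72

Power = 3.3 A × 230 V = 759 W = 0.759 kW
Runtime = 6 h/week × 13 weeks = 78 h
Energy = 0.759 kW × 78 h = 59.202 kWh
Cost = 59.202 kWh × $0.35/kWh = $20.72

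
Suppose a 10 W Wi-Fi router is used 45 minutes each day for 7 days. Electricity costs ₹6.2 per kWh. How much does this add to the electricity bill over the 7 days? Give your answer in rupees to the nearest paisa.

Runtime = 45 min × 7 = 315 min = 5.25 h
Energy = 0.01 kW × 5.25 h = 0.0525 kWh
Cost = 0.0525 kWh × ₹6.2/kWh = ₹0.33

₹0.33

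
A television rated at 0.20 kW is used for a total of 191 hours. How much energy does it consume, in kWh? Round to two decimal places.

Energy = 0.2 kW × 191 h = 38.2 kWh

38.20 kWh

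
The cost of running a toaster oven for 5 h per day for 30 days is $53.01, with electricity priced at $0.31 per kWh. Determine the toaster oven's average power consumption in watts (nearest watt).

1140 W

Energy = $53.01 ÷ $0.31/kWh = 171 kWh
Runtime = 5 h/day × 30 days = 150 h
Power = 171 kWh ÷ 150 h = 1.14 kW = 1140 W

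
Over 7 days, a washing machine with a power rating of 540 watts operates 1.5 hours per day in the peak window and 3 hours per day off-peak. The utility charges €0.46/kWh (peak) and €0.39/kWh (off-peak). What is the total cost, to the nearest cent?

€7.03

Peak energy = 0.54 kW × 1.5 h × 7 = 5.67 kWh
Off-peak energy = 0.54 kW × 3 h × 7 = 11.34 kWh
Cost = 5.67 × €0.46 + 11.34 × €0.39 = €2.6082 + €4.4226 = €7.03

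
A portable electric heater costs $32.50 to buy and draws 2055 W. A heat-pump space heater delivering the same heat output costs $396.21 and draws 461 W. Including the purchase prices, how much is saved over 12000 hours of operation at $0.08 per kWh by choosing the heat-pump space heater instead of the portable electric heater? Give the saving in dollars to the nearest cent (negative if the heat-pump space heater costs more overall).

portable electric heater: $32.50 + (2055/1000) kW × 12000 h × $0.08 = $32.50 + $1972.8 = $2005.3
heat-pump space heater: $396.21 + (461/1000) kW × 12000 h × $0.08 = $396.21 + $442.56 = $838.77
Saving = $2005.3 − $838.77 = $1166.53

$1166.53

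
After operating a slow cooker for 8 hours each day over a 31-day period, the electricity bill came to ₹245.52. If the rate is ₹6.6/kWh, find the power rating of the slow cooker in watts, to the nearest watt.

Energy = ₹245.52 ÷ ₹6.6/kWh = 37.2 kWh
Runtime = 8 h/day × 31 days = 248 h
Power = 37.2 kWh ÷ 248 h = 0.15 kW = 150 W

150 W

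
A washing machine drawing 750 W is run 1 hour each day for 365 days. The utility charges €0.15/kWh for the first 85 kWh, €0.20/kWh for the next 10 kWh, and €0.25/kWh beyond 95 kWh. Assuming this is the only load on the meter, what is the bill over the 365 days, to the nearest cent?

Runtime = 1 h/day × 365 days = 365 h
Energy = 0.75 kW × 365 h = 273.75 kWh
Tier 1 (0–85 kWh): 85 × €0.15 = €12.75
Tier 2 (85–95 kWh): 10 × €0.20 = €2
Above 95 kWh: 178.75 × €0.25 = €44.6875
Bill = €59.44

€59.44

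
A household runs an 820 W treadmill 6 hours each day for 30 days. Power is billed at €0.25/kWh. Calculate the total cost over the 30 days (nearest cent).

Runtime = 6 h/day × 30 days = 180 h
Energy = 0.82 kW × 180 h = 147.6 kWh
Cost = 147.6 kWh × €0.25/kWh = €36.90

€36.90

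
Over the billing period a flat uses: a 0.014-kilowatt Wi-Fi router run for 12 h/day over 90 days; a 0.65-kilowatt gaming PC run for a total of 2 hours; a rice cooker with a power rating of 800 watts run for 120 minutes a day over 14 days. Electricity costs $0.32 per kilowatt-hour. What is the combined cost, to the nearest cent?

Wi-Fi router: Runtime = 12 h/day × 90 days = 1080 h
Wi-Fi router: 0.014 kW × 1080 h = 15.12 kWh
gaming PC: 0.65 kW × 2 h = 1.3 kWh
rice cooker: Runtime = 120 min × 14 = 1680 min = 28 h
rice cooker: 0.8 kW × 28 h = 22.4 kWh
Total energy = 38.82 kWh
Cost = 38.82 × $0.32 = $12.42

$12.42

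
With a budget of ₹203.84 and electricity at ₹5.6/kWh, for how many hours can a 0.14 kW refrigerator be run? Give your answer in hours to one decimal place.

Energy available = ₹203.84 ÷ ₹5.6/kWh = 36.4 kWh
Hours = 36.4 kWh ÷ 0.14 kW = 260.0 h

260.0 h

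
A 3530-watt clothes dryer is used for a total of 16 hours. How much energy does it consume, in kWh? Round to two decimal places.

56.48 kWh

Energy = 3.53 kW × 16 h = 56.48 kWh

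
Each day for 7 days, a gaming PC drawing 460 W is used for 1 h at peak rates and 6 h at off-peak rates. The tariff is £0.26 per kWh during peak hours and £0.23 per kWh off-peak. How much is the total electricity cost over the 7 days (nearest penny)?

Peak energy = 0.46 kW × 1 h × 7 = 3.22 kWh
Off-peak energy = 0.46 kW × 6 h × 7 = 19.32 kWh
Cost = 3.22 × £0.26 + 19.32 × £0.23 = £0.8372 + £4.4436 = £5.28

£5.28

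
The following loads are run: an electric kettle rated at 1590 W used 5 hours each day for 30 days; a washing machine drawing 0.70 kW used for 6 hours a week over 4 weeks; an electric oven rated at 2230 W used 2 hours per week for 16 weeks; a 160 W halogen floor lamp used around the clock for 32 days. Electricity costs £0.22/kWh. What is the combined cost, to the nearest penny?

£98.90

electric kettle: Runtime = 5 h/day × 30 days = 150 h
electric kettle: 1.59 kW × 150 h = 238.5 kWh
washing machine: Runtime = 6 h/week × 4 weeks = 24 h
washing machine: 0.7 kW × 24 h = 16.8 kWh
electric oven: Runtime = 2 h/week × 16 weeks = 32 h
electric oven: 2.23 kW × 32 h = 71.36 kWh
halogen floor lamp: Runtime = 24 h × 32 = 768 h
halogen floor lamp: 0.16 kW × 768 h = 122.88 kWh
Total energy = 449.54 kWh
Cost = 449.54 × £0.22 = £98.90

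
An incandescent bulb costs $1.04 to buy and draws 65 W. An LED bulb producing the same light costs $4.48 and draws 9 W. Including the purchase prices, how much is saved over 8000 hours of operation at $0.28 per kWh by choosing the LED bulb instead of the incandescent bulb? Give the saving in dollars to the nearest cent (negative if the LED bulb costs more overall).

$122.00

incandescent bulb: $1.04 + (65/1000) kW × 8000 h × $0.28 = $1.04 + $145.6 = $146.64
LED bulb: $4.48 + (9/1000) kW × 8000 h × $0.28 = $4.48 + $20.16 = $24.64
Saving = $146.64 − $24.64 = $122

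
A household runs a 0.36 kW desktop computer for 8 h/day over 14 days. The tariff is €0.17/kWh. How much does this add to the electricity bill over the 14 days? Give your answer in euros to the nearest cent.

€6.85

Runtime = 8 h/day × 14 days = 112 h
Energy = 0.36 kW × 112 h = 40.32 kWh
Cost = 40.32 kWh × €0.17/kWh = €6.85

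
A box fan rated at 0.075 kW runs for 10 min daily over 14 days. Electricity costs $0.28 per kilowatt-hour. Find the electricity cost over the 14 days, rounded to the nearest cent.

Runtime = 10 min × 14 = 140 min = 2.333333… h
Energy = 0.075 kW × 2.333333… h = 0.175 kWh
Cost = 0.175 kWh × $0.28/kWh = $0.05

$0.05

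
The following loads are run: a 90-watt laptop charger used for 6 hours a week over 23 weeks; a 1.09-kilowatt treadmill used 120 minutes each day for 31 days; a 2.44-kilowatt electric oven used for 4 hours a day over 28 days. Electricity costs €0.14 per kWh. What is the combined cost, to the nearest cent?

€49.46

laptop charger: Runtime = 6 h/week × 23 weeks = 138 h
laptop charger: 0.09 kW × 138 h = 12.42 kWh
treadmill: Runtime = 120 min × 31 = 3720 min = 62 h
treadmill: 1.09 kW × 62 h = 67.58 kWh
electric oven: Runtime = 4 h/day × 28 days = 112 h
electric oven: 2.44 kW × 112 h = 273.28 kWh
Total energy = 353.28 kWh
Cost = 353.28 × €0.14 = €49.46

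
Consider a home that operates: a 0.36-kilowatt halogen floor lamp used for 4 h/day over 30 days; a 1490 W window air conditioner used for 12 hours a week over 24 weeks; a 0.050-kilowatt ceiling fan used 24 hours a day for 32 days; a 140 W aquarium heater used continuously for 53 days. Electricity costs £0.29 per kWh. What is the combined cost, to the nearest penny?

halogen floor lamp: Runtime = 4 h/day × 30 days = 120 h
halogen floor lamp: 0.36 kW × 120 h = 43.2 kWh
window air conditioner: Runtime = 12 h/week × 24 weeks = 288 h
window air conditioner: 1.49 kW × 288 h = 429.12 kWh
ceiling fan: Runtime = 24 h × 32 = 768 h
ceiling fan: 0.05 kW × 768 h = 38.4 kWh
aquarium heater: Runtime = 24 h × 53 = 1272 h
aquarium heater: 0.14 kW × 1272 h = 178.08 kWh
Total energy = 688.8 kWh
Cost = 688.8 × £0.29 = £199.75

£199.75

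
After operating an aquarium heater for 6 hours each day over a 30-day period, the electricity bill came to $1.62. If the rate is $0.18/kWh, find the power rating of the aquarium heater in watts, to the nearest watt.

Energy = $1.62 ÷ $0.18/kWh = 9 kWh
Runtime = 6 h/day × 30 days = 180 h
Power = 9 kWh ÷ 180 h = 0.05 kW = 50 W

50 W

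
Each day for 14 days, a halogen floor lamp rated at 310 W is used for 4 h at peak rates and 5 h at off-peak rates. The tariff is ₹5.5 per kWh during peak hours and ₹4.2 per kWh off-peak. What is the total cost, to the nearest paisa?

₹186.62

Peak energy = 0.31 kW × 4 h × 14 = 17.36 kWh
Off-peak energy = 0.31 kW × 5 h × 14 = 21.7 kWh
Cost = 17.36 × ₹5.5 + 21.7 × ₹4.2 = ₹95.48 + ₹91.14 = ₹186.62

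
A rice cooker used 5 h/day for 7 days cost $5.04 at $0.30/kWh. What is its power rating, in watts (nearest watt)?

480 W

Energy = $5.04 ÷ $0.30/kWh = 16.8 kWh
Runtime = 5 h/day × 7 days = 35 h
Power = 16.8 kWh ÷ 35 h = 0.48 kW = 480 W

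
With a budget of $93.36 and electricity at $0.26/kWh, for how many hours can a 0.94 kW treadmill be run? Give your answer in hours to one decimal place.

382.0 h

Energy available = $93.36 ÷ $0.26/kWh = 359.0769 kWh
Hours = 359.0769 kWh ÷ 0.94 kW = 382.0 h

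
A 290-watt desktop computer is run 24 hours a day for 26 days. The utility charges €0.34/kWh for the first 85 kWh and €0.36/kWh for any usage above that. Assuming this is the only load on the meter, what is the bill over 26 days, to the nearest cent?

€63.45

Runtime = 24 h × 26 = 624 h
Energy = 0.29 kW × 624 h = 180.96 kWh
Tier 1 (0–85 kWh): 85 × €0.34 = €28.9
Above 85 kWh: 95.96 × €0.36 = €34.5456
Bill = €63.45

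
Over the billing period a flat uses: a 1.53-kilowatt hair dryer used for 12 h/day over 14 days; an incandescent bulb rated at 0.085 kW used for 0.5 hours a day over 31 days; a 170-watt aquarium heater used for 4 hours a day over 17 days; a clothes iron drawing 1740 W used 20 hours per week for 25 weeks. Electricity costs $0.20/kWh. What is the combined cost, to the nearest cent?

hair dryer: Runtime = 12 h/day × 14 days = 168 h
hair dryer: 1.53 kW × 168 h = 257.04 kWh
incandescent bulb: Runtime = 0.5 h/day × 31 days = 15.5 h
incandescent bulb: 0.085 kW × 15.5 h = 1.3175 kWh
aquarium heater: Runtime = 4 h/day × 17 days = 68 h
aquarium heater: 0.17 kW × 68 h = 11.56 kWh
clothes iron: Runtime = 20 h/week × 25 weeks = 500 h
clothes iron: 1.74 kW × 500 h = 870 kWh
Total energy = 1139.9175 kWh
Cost = 1139.9175 × $0.20 = $227.98

$227.98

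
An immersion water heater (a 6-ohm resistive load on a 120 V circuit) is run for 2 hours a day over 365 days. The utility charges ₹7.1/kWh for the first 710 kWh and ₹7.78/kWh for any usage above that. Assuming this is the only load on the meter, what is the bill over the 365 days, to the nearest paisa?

Power = V²/R = 120²/6 = 2400 W = 2.4 kW
Runtime = 2 h/day × 365 days = 730 h
Energy = 2.4 kW × 730 h = 1752 kWh
Tier 1 (0–710 kWh): 710 × ₹7.1 = ₹5041
Above 710 kWh: 1042 × ₹7.78 = ₹8106.76
Bill = ₹13147.76

₹13147.76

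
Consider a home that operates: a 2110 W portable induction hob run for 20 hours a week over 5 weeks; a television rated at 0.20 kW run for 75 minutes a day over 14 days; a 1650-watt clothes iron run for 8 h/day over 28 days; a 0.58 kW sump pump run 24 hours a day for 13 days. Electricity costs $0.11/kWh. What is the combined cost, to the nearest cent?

$84.16

portable induction hob: Runtime = 20 h/week × 5 weeks = 100 h
portable induction hob: 2.11 kW × 100 h = 211 kWh
television: Runtime = 75 min × 14 = 1050 min = 17.5 h
television: 0.2 kW × 17.5 h = 3.5 kWh
clothes iron: Runtime = 8 h/day × 28 days = 224 h
clothes iron: 1.65 kW × 224 h = 369.6 kWh
sump pump: Runtime = 24 h × 13 = 312 h
sump pump: 0.58 kW × 312 h = 180.96 kWh
Total energy = 765.06 kWh
Cost = 765.06 × $0.11 = $84.16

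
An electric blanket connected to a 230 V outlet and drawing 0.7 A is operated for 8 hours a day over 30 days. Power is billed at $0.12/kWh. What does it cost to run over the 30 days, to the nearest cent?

$4.64

Power = 0.7 A × 230 V = 161 W = 0.161 kW
Runtime = 8 h/day × 30 days = 240 h
Energy = 0.161 kW × 240 h = 38.64 kWh
Cost = 38.64 kWh × $0.12/kWh = $4.64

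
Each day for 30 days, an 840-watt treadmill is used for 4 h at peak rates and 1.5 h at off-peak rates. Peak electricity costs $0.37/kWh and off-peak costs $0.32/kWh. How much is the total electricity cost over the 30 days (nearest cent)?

Peak energy = 0.84 kW × 4 h × 30 = 100.8 kWh
Off-peak energy = 0.84 kW × 1.5 h × 30 = 37.8 kWh
Cost = 100.8 × $0.37 + 37.8 × $0.32 = $37.296 + $12.096 = $49.39

$49.39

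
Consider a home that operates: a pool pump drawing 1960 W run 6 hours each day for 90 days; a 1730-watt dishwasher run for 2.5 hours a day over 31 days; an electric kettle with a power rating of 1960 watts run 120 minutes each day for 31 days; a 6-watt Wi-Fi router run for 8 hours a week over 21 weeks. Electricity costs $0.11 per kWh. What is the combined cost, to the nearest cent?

$144.65

pool pump: Runtime = 6 h/day × 90 days = 540 h
pool pump: 1.96 kW × 540 h = 1058.4 kWh
dishwasher: Runtime = 2.5 h/day × 31 days = 77.5 h
dishwasher: 1.73 kW × 77.5 h = 134.075 kWh
electric kettle: Runtime = 120 min × 31 = 3720 min = 62 h
electric kettle: 1.96 kW × 62 h = 121.52 kWh
Wi-Fi router: Runtime = 8 h/week × 21 weeks = 168 h
Wi-Fi router: 0.006 kW × 168 h = 1.008 kWh
Total energy = 1315.003 kWh
Cost = 1315.003 × $0.11 = $144.65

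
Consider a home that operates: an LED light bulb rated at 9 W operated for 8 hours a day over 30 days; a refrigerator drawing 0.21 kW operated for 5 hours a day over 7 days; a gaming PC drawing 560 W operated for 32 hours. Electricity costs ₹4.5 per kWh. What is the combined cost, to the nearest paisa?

₹123.44

LED light bulb: Runtime = 8 h/day × 30 days = 240 h
LED light bulb: 0.009 kW × 240 h = 2.16 kWh
refrigerator: Runtime = 5 h/day × 7 days = 35 h
refrigerator: 0.21 kW × 35 h = 7.35 kWh
gaming PC: 0.56 kW × 32 h = 17.92 kWh
Total energy = 27.43 kWh
Cost = 27.43 × ₹4.5 = ₹123.44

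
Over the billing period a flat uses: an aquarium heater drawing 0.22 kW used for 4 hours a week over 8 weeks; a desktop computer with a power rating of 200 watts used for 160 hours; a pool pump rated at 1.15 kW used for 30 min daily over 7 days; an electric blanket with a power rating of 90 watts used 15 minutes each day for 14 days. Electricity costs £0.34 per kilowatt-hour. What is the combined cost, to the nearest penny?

£14.75

aquarium heater: Runtime = 4 h/week × 8 weeks = 32 h
aquarium heater: 0.22 kW × 32 h = 7.04 kWh
desktop computer: 0.2 kW × 160 h = 32 kWh
pool pump: Runtime = 30 min × 7 = 210 min = 3.5 h
pool pump: 1.15 kW × 3.5 h = 4.025 kWh
electric blanket: Runtime = 15 min × 14 = 210 min = 3.5 h
electric blanket: 0.09 kW × 3.5 h = 0.315 kWh
Total energy = 43.38 kWh
Cost = 43.38 × £0.34 = £14.75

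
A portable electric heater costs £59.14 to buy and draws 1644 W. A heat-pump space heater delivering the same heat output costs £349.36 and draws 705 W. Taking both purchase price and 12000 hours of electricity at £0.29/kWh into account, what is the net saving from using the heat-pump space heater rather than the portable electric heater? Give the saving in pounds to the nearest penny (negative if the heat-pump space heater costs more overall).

portable electric heater: £59.14 + (1644/1000) kW × 12000 h × £0.29 = £59.14 + £5721.12 = £5780.26
heat-pump space heater: £349.36 + (705/1000) kW × 12000 h × £0.29 = £349.36 + £2453.4 = £2802.76
Saving = £5780.26 − £2802.76 = £2977.5

£2977.50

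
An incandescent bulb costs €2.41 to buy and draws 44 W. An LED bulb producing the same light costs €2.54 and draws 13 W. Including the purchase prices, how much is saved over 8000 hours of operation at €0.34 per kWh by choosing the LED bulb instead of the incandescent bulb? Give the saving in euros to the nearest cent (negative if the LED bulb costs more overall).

incandescent bulb: €2.41 + (44/1000) kW × 8000 h × €0.34 = €2.41 + €119.68 = €122.09
LED bulb: €2.54 + (13/1000) kW × 8000 h × €0.34 = €2.54 + €35.36 = €37.9
Saving = €122.09 − €37.9 = €84.19

€84.19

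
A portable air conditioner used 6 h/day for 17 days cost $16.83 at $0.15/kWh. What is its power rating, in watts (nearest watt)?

Energy = $16.83 ÷ $0.15/kWh = 112.2 kWh
Runtime = 6 h/day × 17 days = 102 h
Power = 112.2 kWh ÷ 102 h = 1.1 kW = 1100 W

1100 W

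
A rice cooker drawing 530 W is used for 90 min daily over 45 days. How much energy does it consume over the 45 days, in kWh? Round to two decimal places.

35.78 kWh

Runtime = 90 min × 45 = 4050 min = 67.5 h
Energy = 0.53 kW × 67.5 h = 35.775 kWh ≈ 35.78 kWh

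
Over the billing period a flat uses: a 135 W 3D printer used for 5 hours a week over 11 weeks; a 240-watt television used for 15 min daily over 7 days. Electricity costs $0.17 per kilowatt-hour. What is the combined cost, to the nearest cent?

$1.33

3D printer: Runtime = 5 h/week × 11 weeks = 55 h
3D printer: 0.135 kW × 55 h = 7.425 kWh
television: Runtime = 15 min × 7 = 105 min = 1.75 h
television: 0.24 kW × 1.75 h = 0.42 kWh
Total energy = 7.845 kWh
Cost = 7.845 × $0.17 = $1.33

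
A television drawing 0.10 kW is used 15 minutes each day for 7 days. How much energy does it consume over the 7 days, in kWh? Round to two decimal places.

0.18 kWh

Runtime = 15 min × 7 = 105 min = 1.75 h
Energy = 0.1 kW × 1.75 h = 0.175 kWh ≈ 0.18 kWh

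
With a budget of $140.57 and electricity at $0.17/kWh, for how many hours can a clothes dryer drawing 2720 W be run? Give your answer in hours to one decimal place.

Energy available = $140.57 ÷ $0.17/kWh = 826.8824 kWh
Hours = 826.8824 kWh ÷ 2.72 kW = 304.0 h

304.0 h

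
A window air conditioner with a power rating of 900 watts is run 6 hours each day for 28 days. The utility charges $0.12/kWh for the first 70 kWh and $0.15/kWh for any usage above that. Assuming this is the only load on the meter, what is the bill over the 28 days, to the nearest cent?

Runtime = 6 h/day × 28 days = 168 h
Energy = 0.9 kW × 168 h = 151.2 kWh
Tier 1 (0–70 kWh): 70 × $0.12 = $8.4
Above 70 kWh: 81.2 × $0.15 = $12.18
Bill = $20.58

$20.58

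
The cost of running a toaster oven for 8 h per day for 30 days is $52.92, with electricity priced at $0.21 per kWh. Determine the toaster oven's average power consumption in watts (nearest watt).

Energy = $52.92 ÷ $0.21/kWh = 252 kWh
Runtime = 8 h/day × 30 days = 240 h
Power = 252 kWh ÷ 240 h = 1.05 kW = 1050 W

1050 W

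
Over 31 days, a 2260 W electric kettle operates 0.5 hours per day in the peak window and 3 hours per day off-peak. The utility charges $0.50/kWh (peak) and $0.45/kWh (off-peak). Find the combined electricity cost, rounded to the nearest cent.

Peak energy = 2.26 kW × 0.5 h × 31 = 35.03 kWh
Off-peak energy = 2.26 kW × 3 h × 31 = 210.18 kWh
Cost = 35.03 × $0.50 + 210.18 × $0.45 = $17.515 + $94.581 = $112.10

$112.10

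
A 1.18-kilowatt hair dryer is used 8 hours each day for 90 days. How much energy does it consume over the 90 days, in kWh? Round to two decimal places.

Runtime = 8 h/day × 90 days = 720 h
Energy = 1.18 kW × 720 h = 849.6 kWh

849.60 kWh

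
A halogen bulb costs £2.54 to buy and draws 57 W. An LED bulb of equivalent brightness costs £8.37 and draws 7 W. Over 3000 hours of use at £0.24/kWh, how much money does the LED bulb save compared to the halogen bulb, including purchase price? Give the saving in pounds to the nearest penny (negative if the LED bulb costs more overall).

£30.17

halogen bulb: £2.54 + (57/1000) kW × 3000 h × £0.24 = £2.54 + £41.04 = £43.58
LED bulb: £8.37 + (7/1000) kW × 3000 h × £0.24 = £8.37 + £5.04 = £13.41
Saving = £43.58 − £13.41 = £30.17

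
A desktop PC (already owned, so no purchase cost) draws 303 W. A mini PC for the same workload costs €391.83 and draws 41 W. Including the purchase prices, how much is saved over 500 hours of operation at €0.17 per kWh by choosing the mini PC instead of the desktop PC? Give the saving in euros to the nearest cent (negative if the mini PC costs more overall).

-€369.56

desktop PC: €0.00 + (303/1000) kW × 500 h × €0.17 = €0.00 + €25.755 = €25.755
mini PC: €391.83 + (41/1000) kW × 500 h × €0.17 = €391.83 + €3.485 = €395.315
Saving = €25.755 − €395.315 = −€369.56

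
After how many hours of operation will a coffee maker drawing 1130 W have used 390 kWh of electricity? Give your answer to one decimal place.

345.1 h

Hours = 390 kWh ÷ 1.13 kW = 345.1 h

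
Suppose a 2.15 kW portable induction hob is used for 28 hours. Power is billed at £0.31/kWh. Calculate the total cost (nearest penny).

Energy = 2.15 kW × 28 h = 60.2 kWh
Cost = 60.2 kWh × £0.31/kWh = £18.66

£18.66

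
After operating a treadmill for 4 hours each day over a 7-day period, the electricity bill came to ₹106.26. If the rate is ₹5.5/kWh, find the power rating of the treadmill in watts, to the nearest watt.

Energy = ₹106.26 ÷ ₹5.5/kWh = 19.32 kWh
Runtime = 4 h/day × 7 days = 28 h
Power = 19.32 kWh ÷ 28 h = 0.69 kW = 690 W

690 W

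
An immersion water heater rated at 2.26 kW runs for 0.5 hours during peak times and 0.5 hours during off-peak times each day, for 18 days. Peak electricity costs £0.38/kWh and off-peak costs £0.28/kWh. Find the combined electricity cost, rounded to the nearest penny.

Peak energy = 2.26 kW × 0.5 h × 18 = 20.34 kWh
Off-peak energy = 2.26 kW × 0.5 h × 18 = 20.34 kWh
Cost = 20.34 × £0.38 + 20.34 × £0.28 = £7.7292 + £5.6952 = £13.42

£13.42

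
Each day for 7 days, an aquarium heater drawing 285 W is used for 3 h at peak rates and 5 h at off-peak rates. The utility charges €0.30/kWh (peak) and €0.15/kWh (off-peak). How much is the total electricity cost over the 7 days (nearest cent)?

€3.29

Peak energy = 0.285 kW × 3 h × 7 = 5.985 kWh
Off-peak energy = 0.285 kW × 5 h × 7 = 9.975 kWh
Cost = 5.985 × €0.30 + 9.975 × €0.15 = €1.7955 + €1.49625 = €3.29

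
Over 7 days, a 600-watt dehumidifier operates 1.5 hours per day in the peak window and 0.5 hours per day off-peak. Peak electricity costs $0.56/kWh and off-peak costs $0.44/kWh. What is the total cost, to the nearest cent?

$4.45

Peak energy = 0.6 kW × 1.5 h × 7 = 6.3 kWh
Off-peak energy = 0.6 kW × 0.5 h × 7 = 2.1 kWh
Cost = 6.3 × $0.56 + 2.1 × $0.44 = $3.528 + $0.924 = $4.45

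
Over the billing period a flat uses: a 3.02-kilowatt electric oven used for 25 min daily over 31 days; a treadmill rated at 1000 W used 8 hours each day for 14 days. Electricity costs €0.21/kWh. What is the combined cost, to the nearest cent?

electric oven: Runtime = 25 min × 31 = 775 min = 12.916666… h
electric oven: 3.02 kW × 12.916666… h = 39.008333… kWh
treadmill: Runtime = 8 h/day × 14 days = 112 h
treadmill: 1 kW × 112 h = 112 kWh
Total energy = 151.008333… kWh
Cost = 151.008333… × €0.21 = €31.71

€31.71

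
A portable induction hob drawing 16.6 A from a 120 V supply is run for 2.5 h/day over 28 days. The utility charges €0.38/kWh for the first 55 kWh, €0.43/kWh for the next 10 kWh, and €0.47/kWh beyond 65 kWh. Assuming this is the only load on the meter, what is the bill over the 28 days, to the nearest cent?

Power = 16.6 A × 120 V = 1992 W = 1.992 kW
Runtime = 2.5 h/day × 28 days = 70 h
Energy = 1.992 kW × 70 h = 139.44 kWh
Tier 1 (0–55 kWh): 55 × €0.38 = €20.9
Tier 2 (55–65 kWh): 10 × €0.43 = €4.3
Above 65 kWh: 74.44 × €0.47 = €34.9868
Bill = €60.19

€60.19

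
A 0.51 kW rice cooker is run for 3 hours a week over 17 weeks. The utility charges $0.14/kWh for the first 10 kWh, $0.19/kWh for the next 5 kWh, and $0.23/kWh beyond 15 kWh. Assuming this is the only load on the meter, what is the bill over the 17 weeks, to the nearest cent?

$4.88

Runtime = 3 h/week × 17 weeks = 51 h
Energy = 0.51 kW × 51 h = 26.01 kWh
Tier 1 (0–10 kWh): 10 × $0.14 = $1.4
Tier 2 (10–15 kWh): 5 × $0.19 = $0.95
Above 15 kWh: 11.01 × $0.23 = $2.5323
Bill = $4.88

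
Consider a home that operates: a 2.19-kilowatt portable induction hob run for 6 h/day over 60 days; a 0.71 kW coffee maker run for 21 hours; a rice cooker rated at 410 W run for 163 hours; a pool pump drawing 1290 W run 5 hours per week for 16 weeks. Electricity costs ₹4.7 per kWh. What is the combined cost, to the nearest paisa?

₹4574.70

portable induction hob: Runtime = 6 h/day × 60 days = 360 h
portable induction hob: 2.19 kW × 360 h = 788.4 kWh
coffee maker: 0.71 kW × 21 h = 14.91 kWh
rice cooker: 0.41 kW × 163 h = 66.83 kWh
pool pump: Runtime = 5 h/week × 16 weeks = 80 h
pool pump: 1.29 kW × 80 h = 103.2 kWh
Total energy = 973.34 kWh
Cost = 973.34 × ₹4.7 = ₹4574.70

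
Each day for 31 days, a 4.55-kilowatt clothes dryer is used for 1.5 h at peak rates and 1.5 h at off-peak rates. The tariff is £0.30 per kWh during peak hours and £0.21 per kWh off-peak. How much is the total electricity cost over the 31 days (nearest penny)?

Peak energy = 4.55 kW × 1.5 h × 31 = 211.575 kWh
Off-peak energy = 4.55 kW × 1.5 h × 31 = 211.575 kWh
Cost = 211.575 × £0.30 + 211.575 × £0.21 = £63.4725 + £44.43075 = £107.90

£107.90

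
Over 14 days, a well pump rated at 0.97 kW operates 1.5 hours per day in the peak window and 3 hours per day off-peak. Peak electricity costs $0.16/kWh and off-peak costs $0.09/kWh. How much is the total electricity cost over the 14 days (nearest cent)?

$6.93

Peak energy = 0.97 kW × 1.5 h × 14 = 20.37 kWh
Off-peak energy = 0.97 kW × 3 h × 14 = 40.74 kWh
Cost = 20.37 × $0.16 + 40.74 × $0.09 = $3.2592 + $3.6666 = $6.93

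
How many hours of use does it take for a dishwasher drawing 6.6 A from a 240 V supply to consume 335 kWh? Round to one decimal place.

Power = 6.6 A × 240 V = 1584 W = 1.584 kW
Hours = 335 kWh ÷ 1.584 kW = 211.5 h

211.5 h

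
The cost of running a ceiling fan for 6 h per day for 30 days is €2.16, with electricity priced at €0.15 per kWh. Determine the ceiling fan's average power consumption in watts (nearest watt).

80 W

Energy = €2.16 ÷ €0.15/kWh = 14.4 kWh
Runtime = 6 h/day × 30 days = 180 h
Power = 14.4 kWh ÷ 180 h = 0.08 kW = 80 W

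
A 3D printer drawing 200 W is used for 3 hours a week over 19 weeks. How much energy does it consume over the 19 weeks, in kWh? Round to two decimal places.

Runtime = 3 h/week × 19 weeks = 57 h
Energy = 0.2 kW × 57 h = 11.4 kWh

11.40 kWh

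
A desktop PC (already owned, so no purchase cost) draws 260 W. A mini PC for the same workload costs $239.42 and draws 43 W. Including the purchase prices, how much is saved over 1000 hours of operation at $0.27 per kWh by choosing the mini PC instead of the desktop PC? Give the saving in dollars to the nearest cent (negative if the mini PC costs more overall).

-$180.83

desktop PC: $0.00 + (260/1000) kW × 1000 h × $0.27 = $0.00 + $70.2 = $70.2
mini PC: $239.42 + (43/1000) kW × 1000 h × $0.27 = $239.42 + $11.61 = $251.03
Saving = $70.2 − $251.03 = −$180.83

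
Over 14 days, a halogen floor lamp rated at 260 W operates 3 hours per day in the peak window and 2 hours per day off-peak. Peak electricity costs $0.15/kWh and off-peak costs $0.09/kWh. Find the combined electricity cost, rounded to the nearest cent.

Peak energy = 0.26 kW × 3 h × 14 = 10.92 kWh
Off-peak energy = 0.26 kW × 2 h × 14 = 7.28 kWh
Cost = 10.92 × $0.15 + 7.28 × $0.09 = $1.638 + $0.6552 = $2.29

$2.29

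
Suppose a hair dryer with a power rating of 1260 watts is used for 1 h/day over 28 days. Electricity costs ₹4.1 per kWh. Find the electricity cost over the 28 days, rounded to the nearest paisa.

₹144.65

Runtime = 1 h/day × 28 days = 28 h
Energy = 1.26 kW × 28 h = 35.28 kWh
Cost = 35.28 kWh × ₹4.1/kWh = ₹144.65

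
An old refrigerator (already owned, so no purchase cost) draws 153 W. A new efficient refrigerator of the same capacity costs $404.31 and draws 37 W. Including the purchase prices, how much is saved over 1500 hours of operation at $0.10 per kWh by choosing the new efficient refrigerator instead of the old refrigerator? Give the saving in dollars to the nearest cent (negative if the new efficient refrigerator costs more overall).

-$386.91

old refrigerator: $0.00 + (153/1000) kW × 1500 h × $0.10 = $0.00 + $22.95 = $22.95
new efficient refrigerator: $404.31 + (37/1000) kW × 1500 h × $0.10 = $404.31 + $5.55 = $409.86
Saving = $22.95 − $409.86 = −$386.91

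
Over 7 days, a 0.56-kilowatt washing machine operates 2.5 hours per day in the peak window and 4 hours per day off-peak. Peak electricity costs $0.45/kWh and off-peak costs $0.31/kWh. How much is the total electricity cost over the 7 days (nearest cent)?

Peak energy = 0.56 kW × 2.5 h × 7 = 9.8 kWh
Off-peak energy = 0.56 kW × 4 h × 7 = 15.68 kWh
Cost = 9.8 × $0.45 + 15.68 × $0.31 = $4.41 + $4.8608 = $9.27

$9.27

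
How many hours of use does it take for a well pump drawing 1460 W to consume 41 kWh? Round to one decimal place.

Hours = 41 kWh ÷ 1.46 kW = 28.1 h

28.1 h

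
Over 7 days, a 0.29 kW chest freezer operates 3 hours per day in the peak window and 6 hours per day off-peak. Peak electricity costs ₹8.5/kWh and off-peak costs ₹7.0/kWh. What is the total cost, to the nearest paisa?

Peak energy = 0.29 kW × 3 h × 7 = 6.09 kWh
Off-peak energy = 0.29 kW × 6 h × 7 = 12.18 kWh
Cost = 6.09 × ₹8.5 + 12.18 × ₹7.0 = ₹51.765 + ₹85.26 = ₹137.03

₹137.03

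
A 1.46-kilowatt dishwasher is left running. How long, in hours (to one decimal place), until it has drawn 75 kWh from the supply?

51.4 h

Hours = 75 kWh ÷ 1.46 kW = 51.4 h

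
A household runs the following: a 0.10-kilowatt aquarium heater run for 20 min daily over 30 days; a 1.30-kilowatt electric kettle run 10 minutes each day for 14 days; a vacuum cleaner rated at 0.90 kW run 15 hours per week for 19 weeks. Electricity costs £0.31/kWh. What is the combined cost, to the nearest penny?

aquarium heater: Runtime = 20 min × 30 = 600 min = 10 h
aquarium heater: 0.1 kW × 10 h = 1 kWh
electric kettle: Runtime = 10 min × 14 = 140 min = 2.333333… h
electric kettle: 1.3 kW × 2.333333… h = 3.033333… kWh
vacuum cleaner: Runtime = 15 h/week × 19 weeks = 285 h
vacuum cleaner: 0.9 kW × 285 h = 256.5 kWh
Total energy = 260.533333… kWh
Cost = 260.533333… × £0.31 = £80.77

£80.77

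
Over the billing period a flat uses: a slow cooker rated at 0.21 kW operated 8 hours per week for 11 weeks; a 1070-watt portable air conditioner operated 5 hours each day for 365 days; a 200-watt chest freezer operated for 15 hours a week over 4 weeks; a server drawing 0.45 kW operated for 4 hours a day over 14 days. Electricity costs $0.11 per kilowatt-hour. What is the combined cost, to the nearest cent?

slow cooker: Runtime = 8 h/week × 11 weeks = 88 h
slow cooker: 0.21 kW × 88 h = 18.48 kWh
portable air conditioner: Runtime = 5 h/day × 365 days = 1825 h
portable air conditioner: 1.07 kW × 1825 h = 1952.75 kWh
chest freezer: Runtime = 15 h/week × 4 weeks = 60 h
chest freezer: 0.2 kW × 60 h = 12 kWh
server: Runtime = 4 h/day × 14 days = 56 h
server: 0.45 kW × 56 h = 25.2 kWh
Total energy = 2008.43 kWh
Cost = 2008.43 × $0.11 = $220.93

$220.93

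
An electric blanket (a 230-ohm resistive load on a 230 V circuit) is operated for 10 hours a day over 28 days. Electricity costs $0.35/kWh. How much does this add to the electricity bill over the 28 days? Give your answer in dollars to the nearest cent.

$22.54

Power = V²/R = 230²/230 = 230 W = 0.23 kW
Runtime = 10 h/day × 28 days = 280 h
Energy = 0.23 kW × 280 h = 64.4 kWh
Cost = 64.4 kWh × $0.35/kWh = $22.54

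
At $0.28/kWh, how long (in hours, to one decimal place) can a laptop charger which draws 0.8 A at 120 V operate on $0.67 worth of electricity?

Power = 0.8 A × 120 V = 96 W = 0.096 kW
Energy available = $0.67 ÷ $0.28/kWh = 2.3929 kWh
Hours = 2.3929 kWh ÷ 0.096 kW = 24.9 h

24.9 h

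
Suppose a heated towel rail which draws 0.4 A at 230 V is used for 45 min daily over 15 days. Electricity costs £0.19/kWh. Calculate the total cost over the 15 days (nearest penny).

£0.20

Power = 0.4 A × 230 V = 92 W = 0.092 kW
Runtime = 45 min × 15 = 675 min = 11.25 h
Energy = 0.092 kW × 11.25 h = 1.035 kWh
Cost = 1.035 kWh × £0.19/kWh = £0.20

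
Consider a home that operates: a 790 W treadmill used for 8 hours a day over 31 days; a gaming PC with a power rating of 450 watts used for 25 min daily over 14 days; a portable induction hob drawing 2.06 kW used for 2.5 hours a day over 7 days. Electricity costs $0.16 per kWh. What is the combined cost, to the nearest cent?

treadmill: Runtime = 8 h/day × 31 days = 248 h
treadmill: 0.79 kW × 248 h = 195.92 kWh
gaming PC: Runtime = 25 min × 14 = 350 min = 5.833333… h
gaming PC: 0.45 kW × 5.833333… h = 2.625 kWh
portable induction hob: Runtime = 2.5 h/day × 7 days = 17.5 h
portable induction hob: 2.06 kW × 17.5 h = 36.05 kWh
Total energy = 234.595 kWh
Cost = 234.595 × $0.16 = $37.54

$37.54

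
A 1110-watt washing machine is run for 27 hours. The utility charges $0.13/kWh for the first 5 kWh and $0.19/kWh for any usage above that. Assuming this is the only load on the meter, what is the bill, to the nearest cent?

Energy = 1.11 kW × 27 h = 29.97 kWh
Tier 1 (0–5 kWh): 5 × $0.13 = $0.65
Above 5 kWh: 24.97 × $0.19 = $4.7443
Bill = $5.39

$5.39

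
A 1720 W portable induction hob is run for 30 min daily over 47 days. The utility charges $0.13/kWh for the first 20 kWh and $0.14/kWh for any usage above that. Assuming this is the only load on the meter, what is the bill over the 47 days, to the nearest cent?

$5.46

Runtime = 30 min × 47 = 1410 min = 23.5 h
Energy = 1.72 kW × 23.5 h = 40.42 kWh
Tier 1 (0–20 kWh): 20 × $0.13 = $2.6
Above 20 kWh: 20.42 × $0.14 = $2.8588
Bill = $5.46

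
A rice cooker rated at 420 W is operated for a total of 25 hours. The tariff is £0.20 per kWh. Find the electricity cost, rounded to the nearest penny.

Energy = 0.42 kW × 25 h = 10.5 kWh
Cost = 10.5 kWh × £0.20/kWh = £2.10

£2.10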